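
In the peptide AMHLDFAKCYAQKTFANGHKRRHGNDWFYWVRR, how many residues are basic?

10

K, R, and H are the three residues with basic side chains (ε-amine, guanidinium, and imidazole respectively).
Matching residues: H3, K8, K13, H19, K20, R21, R22, H23, R32, R33.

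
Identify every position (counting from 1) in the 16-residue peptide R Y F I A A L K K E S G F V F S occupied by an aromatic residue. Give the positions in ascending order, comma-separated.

2, 3, 13, 15

The aromatic amino acids are Phe (F, benzyl), Trp (W, indole), and Tyr (Y, phenol).
Matching residues: Y2, F3, F13, F15.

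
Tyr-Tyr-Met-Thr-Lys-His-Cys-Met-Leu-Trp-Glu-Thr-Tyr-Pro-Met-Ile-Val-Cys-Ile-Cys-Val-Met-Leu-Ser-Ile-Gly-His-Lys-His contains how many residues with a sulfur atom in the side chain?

7

Cysteine (C, thiol) and methionine (M, thioether) are the two sulfur-containing amino acids.
Matching residues: Met3, Cys7, Met8, Met15, Cys18, Cys20, Met22.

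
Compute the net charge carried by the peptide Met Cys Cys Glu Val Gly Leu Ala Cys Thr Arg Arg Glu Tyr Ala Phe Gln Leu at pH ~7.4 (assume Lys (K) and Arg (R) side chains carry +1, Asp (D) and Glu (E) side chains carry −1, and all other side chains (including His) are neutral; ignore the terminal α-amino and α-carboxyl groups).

Positive (K, R): Arg11, Arg12 → +2.
Negative (D, E): Glu4, Glu13 → −2.
Net charge = (+2) + (−2) = 0.

0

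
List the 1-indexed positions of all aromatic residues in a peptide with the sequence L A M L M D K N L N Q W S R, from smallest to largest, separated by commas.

12

F, W, and Y each carry an aromatic ring on the side chain.
Matching residues: W12.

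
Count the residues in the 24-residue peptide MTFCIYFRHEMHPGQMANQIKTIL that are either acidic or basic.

5

Acidic: D, E. Basic: H, K, R.
Acidic residues here: E10 (1).
Basic residues here: R8, H9, H12, K21 (4).
The two groups share no amino acid, so total = 1 + 4 = 5.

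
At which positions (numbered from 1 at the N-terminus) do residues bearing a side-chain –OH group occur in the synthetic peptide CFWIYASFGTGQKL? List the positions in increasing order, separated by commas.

Serine (S), threonine (T), and tyrosine (Y) each carry a hydroxyl group on the side chain.
Matching residues: Y5, S7, T10.

5, 7, 10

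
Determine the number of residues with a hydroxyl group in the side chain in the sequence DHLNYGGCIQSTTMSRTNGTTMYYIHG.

10

The –OH-bearing residues are Ser, Thr (aliphatic alcohols), and Tyr (phenol).
Matching residues: Y5, S11, T12, T13, S15, T17, T20, T21, Y23, Y24.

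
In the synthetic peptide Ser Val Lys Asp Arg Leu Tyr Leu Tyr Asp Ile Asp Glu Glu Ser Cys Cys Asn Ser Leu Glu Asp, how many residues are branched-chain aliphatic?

The BCAAs are Val, Leu, and Ile — aliphatic side chains with a branch point.
Matching residues: Val2, Leu6, Leu8, Ile11, Leu20.

5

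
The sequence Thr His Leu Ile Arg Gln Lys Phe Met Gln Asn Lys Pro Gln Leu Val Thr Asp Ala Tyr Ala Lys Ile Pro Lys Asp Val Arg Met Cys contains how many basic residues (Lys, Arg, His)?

7

Matching residues: His2, Arg5, Lys7, Lys12, Lys22, Lys25, Arg28.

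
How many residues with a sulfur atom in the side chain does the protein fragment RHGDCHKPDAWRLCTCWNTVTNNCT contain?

4

Only Cys (C) and Met (M) have a sulfur atom in the side chain.
Matching residues: C5, C14, C16, C24.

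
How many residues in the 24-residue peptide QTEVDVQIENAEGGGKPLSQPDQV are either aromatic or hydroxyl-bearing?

2

Aromatic: F, W, Y. Hydroxyl-bearing: S, T, Y.
Aromatic residues here: none (0).
Hydroxyl-bearing residues here: T2, S19 (2).
(Y belongs to both groups, but none appear in this sequence.) Total = 0 + 2 = 2.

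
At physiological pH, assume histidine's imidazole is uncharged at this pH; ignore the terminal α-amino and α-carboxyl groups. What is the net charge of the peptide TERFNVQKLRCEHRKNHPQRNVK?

The side chains ionized at physiological pH are Lys/Arg (+1) and Asp/Glu (−1); with His treated as neutral, nothing else contributes.
Positive (K, R): R3, K8, R10, R14, K15, R20, K23 → +7.
Negative (D, E): E2, E12 → −2.
Net charge = (+7) + (−2) = +5.

+5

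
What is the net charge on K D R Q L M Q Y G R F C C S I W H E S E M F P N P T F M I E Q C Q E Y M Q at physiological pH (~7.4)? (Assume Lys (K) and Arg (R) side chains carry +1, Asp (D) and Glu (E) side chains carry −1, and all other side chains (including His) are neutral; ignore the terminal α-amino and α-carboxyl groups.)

-2

Positive (K, R): K1, R3, R10 → +3.
Negative (D, E): D2, E18, E20, E30, E34 → −5.
Net charge = (+3) + (−5) = −2.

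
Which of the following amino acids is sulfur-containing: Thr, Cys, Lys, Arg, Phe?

Cysteine (C, thiol) and methionine (M, thioether) are the two sulfur-containing amino acids.
Of the listed options, only Cys belongs to this group.

Cys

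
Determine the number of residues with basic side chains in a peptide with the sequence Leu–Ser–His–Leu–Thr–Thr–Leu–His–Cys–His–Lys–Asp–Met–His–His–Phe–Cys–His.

The basic amino acids are Lys (K), Arg (R), and His (H).
Matching residues: His3, His8, His10, Lys11, His14, His15, His18.

7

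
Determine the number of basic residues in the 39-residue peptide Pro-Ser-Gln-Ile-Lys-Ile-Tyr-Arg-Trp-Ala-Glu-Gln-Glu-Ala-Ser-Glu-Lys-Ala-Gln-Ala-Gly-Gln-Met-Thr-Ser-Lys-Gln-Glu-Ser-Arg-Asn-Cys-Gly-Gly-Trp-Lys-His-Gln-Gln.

7

The basic amino acids are Lys (K), Arg (R), and His (H).
Matching residues: Lys5, Arg8, Lys17, Lys26, Arg30, Lys36, His37.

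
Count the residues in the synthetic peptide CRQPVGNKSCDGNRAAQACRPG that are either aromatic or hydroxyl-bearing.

1

Aromatic: F, W, Y. Hydroxyl-bearing: S, T, Y.
Aromatic residues here: none (0).
Hydroxyl-bearing residues here: S9 (1).
(Y belongs to both groups, but none appear in this sequence.) Total = 0 + 1 = 1.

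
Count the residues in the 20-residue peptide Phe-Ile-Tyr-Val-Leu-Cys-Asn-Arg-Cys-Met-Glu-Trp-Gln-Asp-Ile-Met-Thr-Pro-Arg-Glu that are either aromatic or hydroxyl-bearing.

4

Aromatic: F, W, Y. Hydroxyl-bearing: S, T, Y.
Aromatic residues here: Phe1, Tyr3, Trp12 (3).
Hydroxyl-bearing residues here: Tyr3, Thr17 (2).
Y is in both groups, so the 1 Y residue must not be double-counted.
Total = 3 + 2 − 1 = 4.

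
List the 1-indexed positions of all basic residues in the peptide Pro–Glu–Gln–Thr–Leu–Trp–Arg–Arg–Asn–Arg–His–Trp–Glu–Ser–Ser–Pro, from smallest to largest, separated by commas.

7, 8, 10, 11

The basic amino acids are Lys (K), Arg (R), and His (H).
Matching residues: Arg7, Arg8, Arg10, His11.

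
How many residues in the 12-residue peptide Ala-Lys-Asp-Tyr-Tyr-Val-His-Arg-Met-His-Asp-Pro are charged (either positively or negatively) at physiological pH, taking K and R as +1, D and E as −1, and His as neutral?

4

Charged side chains at pH ~7.4: K, R (positive); D, E (negative).
Matching residues: Lys2, Asp3, Arg8, Asp11.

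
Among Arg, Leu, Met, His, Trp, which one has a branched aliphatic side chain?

V, L, and I make up the branched-chain aliphatic group.
Of the listed options, only Leu belongs to this group.

Leu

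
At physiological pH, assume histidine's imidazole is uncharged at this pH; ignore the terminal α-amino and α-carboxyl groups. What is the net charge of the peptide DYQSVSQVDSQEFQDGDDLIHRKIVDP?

-5

At pH ~7.4 the Lys and Arg side chains are protonated (+1), the Asp and Glu side chains are deprotonated (−1), and with His taken as neutral all other side chains carry no charge.
Positive (K, R): R22, K23 → +2.
Negative (D, E): D1, D9, E12, D15, D17, D18, D26 → −7.
Net charge = (+2) + (−7) = −5.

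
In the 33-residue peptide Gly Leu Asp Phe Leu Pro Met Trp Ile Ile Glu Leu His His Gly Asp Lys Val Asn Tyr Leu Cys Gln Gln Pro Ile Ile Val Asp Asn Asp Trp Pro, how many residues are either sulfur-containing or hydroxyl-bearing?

3

Sulfur-containing: C, M. Hydroxyl-bearing: S, T, Y.
Sulfur-containing residues here: Met7, Cys22 (2).
Hydroxyl-bearing residues here: Tyr20 (1).
The two groups share no amino acid, so total = 2 + 1 = 3.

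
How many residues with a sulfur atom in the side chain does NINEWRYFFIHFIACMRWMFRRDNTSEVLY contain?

3

Cysteine (C, thiol) and methionine (M, thioether) are the two sulfur-containing amino acids.
Matching residues: C15, M16, M19.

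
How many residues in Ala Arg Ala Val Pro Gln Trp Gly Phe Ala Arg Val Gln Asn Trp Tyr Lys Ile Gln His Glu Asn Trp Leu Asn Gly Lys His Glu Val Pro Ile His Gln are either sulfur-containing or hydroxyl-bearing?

Sulfur-containing: C, M. Hydroxyl-bearing: S, T, Y.
Sulfur-containing residues here: none (0).
Hydroxyl-bearing residues here: Tyr16 (1).
The two groups share no amino acid, so total = 0 + 1 = 1.

1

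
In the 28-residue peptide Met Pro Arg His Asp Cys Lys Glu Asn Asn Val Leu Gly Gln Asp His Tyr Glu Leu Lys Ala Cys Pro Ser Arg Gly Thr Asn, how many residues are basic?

Lysine (K), arginine (R), and histidine (H) have basic, nitrogen-containing side chains.
Matching residues: Arg3, His4, Lys7, His16, Lys20, Arg25.

6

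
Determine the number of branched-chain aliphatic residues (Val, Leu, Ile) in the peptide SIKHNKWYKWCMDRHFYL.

2

Matching residues: I2, L18.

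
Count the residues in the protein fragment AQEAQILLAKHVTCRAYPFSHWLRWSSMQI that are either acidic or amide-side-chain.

Acidic: D, E. Amide-side-chain: N, Q.
Acidic residues here: E3 (1).
Amide-side-chain residues here: Q2, Q5, Q29 (3).
The two groups share no amino acid, so total = 1 + 3 = 4.

4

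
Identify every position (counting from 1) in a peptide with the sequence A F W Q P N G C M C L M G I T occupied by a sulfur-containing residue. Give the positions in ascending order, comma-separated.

The sulfur-bearing residues are cysteine (–SH) and methionine (–S–CH₃).
Matching residues: C8, M9, C10, M12.

8, 9, 10, 12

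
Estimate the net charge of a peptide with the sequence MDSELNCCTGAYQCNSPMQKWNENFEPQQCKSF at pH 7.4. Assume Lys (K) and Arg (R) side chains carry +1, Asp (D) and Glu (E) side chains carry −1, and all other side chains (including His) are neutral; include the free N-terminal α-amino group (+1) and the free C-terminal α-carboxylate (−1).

-2

Positive (K, R): K20, K31 → +2.
Negative (D, E): D2, E4, E23, E26 → −4.
The N-terminus (+1) and C-terminus (−1) cancel.
Net charge = (+2) + (−4) = −2.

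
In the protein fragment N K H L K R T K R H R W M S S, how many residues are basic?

Lysine (K), arginine (R), and histidine (H) have basic, nitrogen-containing side chains.
Matching residues: K2, H3, K5, R6, K8, R9, H10, R11.

8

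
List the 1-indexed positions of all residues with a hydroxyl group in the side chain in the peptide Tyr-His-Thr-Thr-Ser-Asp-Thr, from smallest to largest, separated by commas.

The –OH-bearing residues are Ser, Thr (aliphatic alcohols), and Tyr (phenol).
Matching residues: Tyr1, Thr3, Thr4, Ser5, Thr7.

1, 3, 4, 5, 7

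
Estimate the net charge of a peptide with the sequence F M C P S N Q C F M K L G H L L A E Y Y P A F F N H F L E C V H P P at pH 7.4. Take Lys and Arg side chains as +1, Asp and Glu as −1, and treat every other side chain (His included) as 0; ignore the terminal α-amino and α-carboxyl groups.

Positive (K, R): K11 → +1.
Negative (D, E): E18, E29 → −2.
Net charge = (+1) + (−2) = −1.

-1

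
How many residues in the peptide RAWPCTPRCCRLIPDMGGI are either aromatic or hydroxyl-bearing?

2

Aromatic: F, W, Y. Hydroxyl-bearing: S, T, Y.
Aromatic residues here: W3 (1).
Hydroxyl-bearing residues here: T6 (1).
(Y belongs to both groups, but none appear in this sequence.) Total = 1 + 1 = 2.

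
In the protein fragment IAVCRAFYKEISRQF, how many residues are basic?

3

K, R, and H are the three residues with basic side chains (ε-amine, guanidinium, and imidazole respectively).
Matching residues: R5, K9, R13.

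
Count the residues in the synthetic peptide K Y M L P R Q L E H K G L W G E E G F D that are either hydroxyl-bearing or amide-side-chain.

Hydroxyl-bearing: S, T, Y. Amide-side-chain: N, Q.
Hydroxyl-bearing residues here: Y2 (1).
Amide-side-chain residues here: Q7 (1).
The two groups share no amino acid, so total = 1 + 1 = 2.

2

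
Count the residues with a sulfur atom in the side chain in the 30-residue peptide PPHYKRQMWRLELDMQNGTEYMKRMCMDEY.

Only Cys (C) and Met (M) have a sulfur atom in the side chain.
Matching residues: M8, M15, M22, M25, C26, M27.

6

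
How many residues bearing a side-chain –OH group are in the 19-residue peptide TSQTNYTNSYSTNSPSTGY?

13

S, T, and Y are the three residues with a side-chain hydroxyl.
Matching residues: T1, S2, T4, Y6, T7, S9, Y10, S11, T12, S14, S16, T17, Y19.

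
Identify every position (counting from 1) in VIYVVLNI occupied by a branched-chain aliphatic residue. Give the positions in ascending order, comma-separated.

1, 2, 4, 5, 6, 8

V, L, and I make up the branched-chain aliphatic group.
Matching residues: V1, I2, V4, V5, L6, I8.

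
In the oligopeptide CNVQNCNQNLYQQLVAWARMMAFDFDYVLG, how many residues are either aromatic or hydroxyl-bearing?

5

Aromatic: F, W, Y. Hydroxyl-bearing: S, T, Y.
Aromatic residues here: Y11, W17, F23, F25, Y27 (5).
Hydroxyl-bearing residues here: Y11, Y27 (2).
Y is in both groups, so the 2 Y residues must not be double-counted.
Total = 5 + 2 − 2 = 5.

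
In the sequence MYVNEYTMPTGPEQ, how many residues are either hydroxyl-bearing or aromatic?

4

Hydroxyl-bearing: S, T, Y. Aromatic: F, W, Y.
Hydroxyl-bearing residues here: Y2, Y6, T7, T10 (4).
Aromatic residues here: Y2, Y6 (2).
Y is in both groups, so the 2 Y residues must not be double-counted.
Total = 4 + 2 − 2 = 4.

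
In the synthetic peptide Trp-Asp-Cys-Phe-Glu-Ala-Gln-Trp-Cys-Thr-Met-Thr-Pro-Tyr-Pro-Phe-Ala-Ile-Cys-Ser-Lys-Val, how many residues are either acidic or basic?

3

Acidic: D, E. Basic: H, K, R.
Acidic residues here: Asp2, Glu5 (2).
Basic residues here: Lys21 (1).
The two groups share no amino acid, so total = 2 + 1 = 3.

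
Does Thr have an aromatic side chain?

No

Phenylalanine (F), tryptophan (W), and tyrosine (Y) have aromatic ring side chains.
Threonine is not in this group.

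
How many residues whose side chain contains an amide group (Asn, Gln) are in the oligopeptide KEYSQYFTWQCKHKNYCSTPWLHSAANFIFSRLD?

4

Matching residues: Q5, Q10, N15, N27.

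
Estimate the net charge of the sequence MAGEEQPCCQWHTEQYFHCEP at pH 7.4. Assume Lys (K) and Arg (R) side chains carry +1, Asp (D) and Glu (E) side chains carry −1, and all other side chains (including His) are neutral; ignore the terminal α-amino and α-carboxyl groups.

-4

Positive (K, R): none → +0.
Negative (D, E): E4, E5, E14, E20 → −4.
Net charge = (+0) + (−4) = −4.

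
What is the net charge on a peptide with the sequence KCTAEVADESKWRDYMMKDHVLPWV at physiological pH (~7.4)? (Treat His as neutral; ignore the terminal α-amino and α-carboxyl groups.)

-1

The side chains ionized at physiological pH are Lys/Arg (+1) and Asp/Glu (−1); with His treated as neutral, nothing else contributes.
Positive (K, R): K1, K11, R13, K18 → +4.
Negative (D, E): E5, D8, E9, D14, D19 → −5.
Net charge = (+4) + (−5) = −1.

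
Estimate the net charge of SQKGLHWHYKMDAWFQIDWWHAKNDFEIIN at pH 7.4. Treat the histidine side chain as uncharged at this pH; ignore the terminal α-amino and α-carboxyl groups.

-1

At pH ~7.4 the Lys and Arg side chains are protonated (+1), the Asp and Glu side chains are deprotonated (−1), and with His taken as neutral all other side chains carry no charge.
Positive (K, R): K3, K10, K23 → +3.
Negative (D, E): D12, D18, D25, E27 → −4.
Net charge = (+3) + (−4) = −1.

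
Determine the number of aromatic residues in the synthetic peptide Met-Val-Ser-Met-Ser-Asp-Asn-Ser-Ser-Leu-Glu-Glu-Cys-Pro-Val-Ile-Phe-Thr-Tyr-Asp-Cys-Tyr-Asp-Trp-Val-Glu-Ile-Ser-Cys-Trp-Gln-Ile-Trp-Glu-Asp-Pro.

6

The aromatic amino acids are Phe (F, benzyl), Trp (W, indole), and Tyr (Y, phenol).
Matching residues: Phe17, Tyr19, Tyr22, Trp24, Trp30, Trp33.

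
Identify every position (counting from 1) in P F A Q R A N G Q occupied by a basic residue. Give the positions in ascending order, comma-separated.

Lysine (K), arginine (R), and histidine (H) have basic, nitrogen-containing side chains.
Matching residues: R5.

5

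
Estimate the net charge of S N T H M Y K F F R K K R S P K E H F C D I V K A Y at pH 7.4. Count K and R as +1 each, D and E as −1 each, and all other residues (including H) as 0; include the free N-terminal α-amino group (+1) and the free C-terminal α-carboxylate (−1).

Positive (K, R): K7, R10, K11, K12, R13, K16, K24 → +7.
Negative (D, E): E17, D21 → −2.
The N-terminus (+1) and C-terminus (−1) cancel.
Net charge = (+7) + (−2) = +5.

+5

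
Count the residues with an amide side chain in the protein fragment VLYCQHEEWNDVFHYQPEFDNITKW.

4

Asparagine (N) and glutamine (Q) have uncharged amide side chains.
Matching residues: Q5, N10, Q16, N21.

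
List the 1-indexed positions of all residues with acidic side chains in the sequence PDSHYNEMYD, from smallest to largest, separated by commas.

The acidic residues are Asp (D) and Glu (E), whose side chains end in a carboxylate group.
Matching residues: D2, E7, D10.

2, 7, 10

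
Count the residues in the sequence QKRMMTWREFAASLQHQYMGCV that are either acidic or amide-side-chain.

4

Acidic: D, E. Amide-side-chain: N, Q.
Acidic residues here: E9 (1).
Amide-side-chain residues here: Q1, Q15, Q17 (3).
The two groups share no amino acid, so total = 1 + 3 = 4.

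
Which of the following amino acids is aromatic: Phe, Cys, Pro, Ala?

The aromatic amino acids are Phe (F, benzyl), Trp (W, indole), and Tyr (Y, phenol).
Of the listed options, only Phe belongs to this group.

Phe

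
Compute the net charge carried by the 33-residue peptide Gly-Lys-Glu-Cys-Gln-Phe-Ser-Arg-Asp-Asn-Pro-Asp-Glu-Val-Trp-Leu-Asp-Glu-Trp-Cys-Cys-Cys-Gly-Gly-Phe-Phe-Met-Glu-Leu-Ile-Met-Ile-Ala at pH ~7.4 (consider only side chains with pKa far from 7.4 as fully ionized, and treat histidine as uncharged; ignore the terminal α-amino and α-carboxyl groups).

-5

Near pH 7.4, K and R contribute +1 each, D and E contribute −1 each, and every other side chain (His included, as stated) is uncharged.
Positive (K, R): Lys2, Arg8 → +2.
Negative (D, E): Glu3, Asp9, Asp12, Glu13, Asp17, Glu18, Glu28 → −7.
Net charge = (+2) + (−7) = −5.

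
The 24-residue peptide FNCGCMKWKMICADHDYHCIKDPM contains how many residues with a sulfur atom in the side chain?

7

Only Cys (C) and Met (M) have a sulfur atom in the side chain.
Matching residues: C3, C5, M6, M10, C12, C19, M24.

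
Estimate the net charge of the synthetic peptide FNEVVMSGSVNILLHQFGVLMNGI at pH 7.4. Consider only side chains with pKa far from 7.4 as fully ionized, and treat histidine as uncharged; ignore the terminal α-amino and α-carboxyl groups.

-1

Near pH 7.4, K and R contribute +1 each, D and E contribute −1 each, and every other side chain (His included, as stated) is uncharged.
Positive (K, R): none → +0.
Negative (D, E): E3 → −1.
Net charge = (+0) + (−1) = −1.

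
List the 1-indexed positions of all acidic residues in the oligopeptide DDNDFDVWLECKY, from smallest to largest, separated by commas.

1, 2, 4, 6, 10

Aspartate (D) and glutamate (E) have carboxylic-acid side chains and are the acidic amino acids.
Matching residues: D1, D2, D4, D6, E10.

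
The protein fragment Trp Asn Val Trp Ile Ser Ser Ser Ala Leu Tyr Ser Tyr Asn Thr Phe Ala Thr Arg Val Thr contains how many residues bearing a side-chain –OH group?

9

The –OH-bearing residues are Ser, Thr (aliphatic alcohols), and Tyr (phenol).
Matching residues: Ser6, Ser7, Ser8, Tyr11, Ser12, Tyr13, Thr15, Thr18, Thr21.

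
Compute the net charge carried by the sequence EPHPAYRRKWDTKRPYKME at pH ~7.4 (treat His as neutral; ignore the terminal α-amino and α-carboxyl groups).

+3

Near pH 7.4, K and R contribute +1 each, D and E contribute −1 each, and every other side chain (His included, as stated) is uncharged.
Positive (K, R): R7, R8, K9, K13, R14, K17 → +6.
Negative (D, E): E1, D11, E19 → −3.
Net charge = (+6) + (−3) = +3.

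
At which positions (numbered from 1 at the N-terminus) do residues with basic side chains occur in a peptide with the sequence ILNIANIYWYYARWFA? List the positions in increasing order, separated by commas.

The basic amino acids are Lys (K), Arg (R), and His (H).
Matching residues: R13.

13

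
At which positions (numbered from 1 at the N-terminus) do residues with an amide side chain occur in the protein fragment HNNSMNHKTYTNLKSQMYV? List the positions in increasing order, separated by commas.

Asparagine (N) and glutamine (Q) have uncharged amide side chains.
Matching residues: N2, N3, N6, N12, Q16.

2, 3, 6, 12, 16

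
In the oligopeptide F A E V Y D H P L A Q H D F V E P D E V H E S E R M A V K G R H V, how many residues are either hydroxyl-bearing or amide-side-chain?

Hydroxyl-bearing: S, T, Y. Amide-side-chain: N, Q.
Hydroxyl-bearing residues here: Y5, S23 (2).
Amide-side-chain residues here: Q11 (1).
The two groups share no amino acid, so total = 2 + 1 = 3.

3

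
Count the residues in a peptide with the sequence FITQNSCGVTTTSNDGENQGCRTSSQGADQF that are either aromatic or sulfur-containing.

4

Aromatic: F, W, Y. Sulfur-containing: C, M.
Aromatic residues here: F1, F31 (2).
Sulfur-containing residues here: C7, C21 (2).
The two groups share no amino acid, so total = 2 + 2 = 4.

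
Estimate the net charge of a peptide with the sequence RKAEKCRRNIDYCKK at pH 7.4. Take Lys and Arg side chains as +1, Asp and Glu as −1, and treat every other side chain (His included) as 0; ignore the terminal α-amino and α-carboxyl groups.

Positive (K, R): R1, K2, K5, R7, R8, K14, K15 → +7.
Negative (D, E): E4, D11 → −2.
Net charge = (+7) + (−2) = +5.

+5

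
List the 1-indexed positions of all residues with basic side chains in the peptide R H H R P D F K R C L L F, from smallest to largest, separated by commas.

1, 2, 3, 4, 8, 9

K, R, and H are the three residues with basic side chains (ε-amine, guanidinium, and imidazole respectively).
Matching residues: R1, H2, H3, R4, K8, R9.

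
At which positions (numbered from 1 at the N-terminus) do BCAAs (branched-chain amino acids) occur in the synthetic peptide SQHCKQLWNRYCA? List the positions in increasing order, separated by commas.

7

Valine (V), leucine (L), and isoleucine (I) are the branched-chain amino acids.
Matching residues: L7.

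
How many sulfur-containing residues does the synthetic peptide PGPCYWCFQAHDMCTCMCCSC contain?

Only Cys (C) and Met (M) have a sulfur atom in the side chain.
Matching residues: C4, C7, M13, C14, C16, M17, C18, C19, C21.

9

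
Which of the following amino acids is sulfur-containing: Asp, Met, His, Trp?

Only Cys (C) and Met (M) have a sulfur atom in the side chain.
Of the listed options, only Met belongs to this group.

Met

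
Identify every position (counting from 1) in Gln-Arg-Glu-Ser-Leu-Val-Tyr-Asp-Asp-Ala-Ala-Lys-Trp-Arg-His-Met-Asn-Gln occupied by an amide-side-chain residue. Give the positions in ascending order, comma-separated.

1, 17, 18

Asparagine (N) and glutamine (Q) have uncharged amide side chains.
Matching residues: Gln1, Asn17, Gln18.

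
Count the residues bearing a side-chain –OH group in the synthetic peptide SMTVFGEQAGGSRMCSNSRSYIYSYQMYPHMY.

12

S, T, and Y are the three residues with a side-chain hydroxyl.
Matching residues: S1, T3, S12, S16, S18, S20, Y21, Y23, S24, Y25, Y28, Y32.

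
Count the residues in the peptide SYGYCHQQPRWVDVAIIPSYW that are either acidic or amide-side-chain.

3

Acidic: D, E. Amide-side-chain: N, Q.
Acidic residues here: D13 (1).
Amide-side-chain residues here: Q7, Q8 (2).
The two groups share no amino acid, so total = 1 + 2 = 3.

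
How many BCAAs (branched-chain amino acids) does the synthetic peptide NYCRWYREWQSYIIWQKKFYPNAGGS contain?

The BCAAs are Val, Leu, and Ile — aliphatic side chains with a branch point.
Matching residues: I13, I14.

2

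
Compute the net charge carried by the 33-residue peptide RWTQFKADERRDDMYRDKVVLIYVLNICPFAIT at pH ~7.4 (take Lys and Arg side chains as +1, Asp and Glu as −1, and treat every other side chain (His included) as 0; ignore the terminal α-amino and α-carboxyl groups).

+1

Positive (K, R): R1, K6, R10, R11, R16, K18 → +6.
Negative (D, E): D8, E9, D12, D13, D17 → −5.
Net charge = (+6) + (−5) = +1.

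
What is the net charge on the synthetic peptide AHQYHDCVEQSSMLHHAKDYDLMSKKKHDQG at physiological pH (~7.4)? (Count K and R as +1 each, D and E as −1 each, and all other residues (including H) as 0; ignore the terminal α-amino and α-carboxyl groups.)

Positive (K, R): K18, K25, K26, K27 → +4.
Negative (D, E): D6, E9, D19, D21, D29 → −5.
Net charge = (+4) + (−5) = −1.

-1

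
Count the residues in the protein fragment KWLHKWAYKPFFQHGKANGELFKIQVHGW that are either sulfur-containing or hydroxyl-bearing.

Sulfur-containing: C, M. Hydroxyl-bearing: S, T, Y.
Sulfur-containing residues here: none (0).
Hydroxyl-bearing residues here: Y8 (1).
The two groups share no amino acid, so total = 0 + 1 = 1.

1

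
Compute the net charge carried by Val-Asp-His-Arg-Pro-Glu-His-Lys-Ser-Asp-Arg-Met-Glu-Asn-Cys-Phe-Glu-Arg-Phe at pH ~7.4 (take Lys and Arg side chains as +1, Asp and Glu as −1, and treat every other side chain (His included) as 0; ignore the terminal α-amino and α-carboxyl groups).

-1

Positive (K, R): Arg4, Lys8, Arg11, Arg18 → +4.
Negative (D, E): Asp2, Glu6, Asp10, Glu13, Glu17 → −5.
Net charge = (+4) + (−5) = −1.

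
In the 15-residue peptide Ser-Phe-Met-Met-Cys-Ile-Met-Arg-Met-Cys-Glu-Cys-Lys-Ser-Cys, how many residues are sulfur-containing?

The sulfur-bearing residues are cysteine (–SH) and methionine (–S–CH₃).
Matching residues: Met3, Met4, Cys5, Met7, Met9, Cys10, Cys12, Cys15.

8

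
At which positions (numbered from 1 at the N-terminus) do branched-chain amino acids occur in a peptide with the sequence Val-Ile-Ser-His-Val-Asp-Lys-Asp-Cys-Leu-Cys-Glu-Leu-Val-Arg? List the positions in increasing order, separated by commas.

1, 2, 5, 10, 13, 14

The BCAAs are Val, Leu, and Ile — aliphatic side chains with a branch point.
Matching residues: Val1, Ile2, Val5, Leu10, Leu13, Val14.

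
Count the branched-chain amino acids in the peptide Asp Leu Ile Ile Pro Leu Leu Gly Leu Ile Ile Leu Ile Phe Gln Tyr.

The BCAAs are Val, Leu, and Ile — aliphatic side chains with a branch point.
Matching residues: Leu2, Ile3, Ile4, Leu6, Leu7, Leu9, Ile10, Ile11, Leu12, Ile13.

10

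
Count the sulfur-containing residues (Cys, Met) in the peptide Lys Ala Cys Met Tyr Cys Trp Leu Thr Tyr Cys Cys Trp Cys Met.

7

Matching residues: Cys3, Met4, Cys6, Cys11, Cys12, Cys14, Met15.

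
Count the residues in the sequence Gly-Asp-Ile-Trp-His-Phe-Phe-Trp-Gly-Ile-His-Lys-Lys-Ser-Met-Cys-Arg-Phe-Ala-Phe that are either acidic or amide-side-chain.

1

Acidic: D, E. Amide-side-chain: N, Q.
Acidic residues here: Asp2 (1).
Amide-side-chain residues here: none (0).
The two groups share no amino acid, so total = 1 + 0 = 1.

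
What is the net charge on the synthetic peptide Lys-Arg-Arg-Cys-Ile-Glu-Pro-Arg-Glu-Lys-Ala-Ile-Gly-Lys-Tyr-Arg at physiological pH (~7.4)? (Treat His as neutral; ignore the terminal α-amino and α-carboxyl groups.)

+5

Near pH 7.4, K and R contribute +1 each, D and E contribute −1 each, and every other side chain (His included, as stated) is uncharged.
Positive (K, R): Lys1, Arg2, Arg3, Arg8, Lys10, Lys14, Arg16 → +7.
Negative (D, E): Glu6, Glu9 → −2.
Net charge = (+7) + (−2) = +5.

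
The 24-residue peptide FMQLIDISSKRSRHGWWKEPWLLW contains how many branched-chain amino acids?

5

V, L, and I make up the branched-chain aliphatic group.
Matching residues: L4, I5, I7, L22, L23.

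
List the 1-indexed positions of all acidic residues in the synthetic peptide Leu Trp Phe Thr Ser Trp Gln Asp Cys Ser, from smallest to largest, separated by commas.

8

Aspartate (D) and glutamate (E) have carboxylic-acid side chains and are the acidic amino acids.
Matching residues: Asp8.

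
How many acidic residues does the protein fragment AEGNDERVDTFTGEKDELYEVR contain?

8

The acidic residues are Asp (D) and Glu (E), whose side chains end in a carboxylate group.
Matching residues: E2, D5, E6, D9, E14, D16, E17, E20.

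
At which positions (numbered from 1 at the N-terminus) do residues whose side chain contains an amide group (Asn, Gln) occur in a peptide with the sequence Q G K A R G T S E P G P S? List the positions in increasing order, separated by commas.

Matching residues: Q1.

1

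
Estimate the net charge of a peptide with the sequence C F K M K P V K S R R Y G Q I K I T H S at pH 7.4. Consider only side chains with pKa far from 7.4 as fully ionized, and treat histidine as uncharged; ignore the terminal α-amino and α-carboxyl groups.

At pH ~7.4 the Lys and Arg side chains are protonated (+1), the Asp and Glu side chains are deprotonated (−1), and with His taken as neutral all other side chains carry no charge.
Positive (K, R): K3, K5, K8, R10, R11, K16 → +6.
Negative (D, E): none → −0.
Net charge = (+6) + (−0) = +6.

+6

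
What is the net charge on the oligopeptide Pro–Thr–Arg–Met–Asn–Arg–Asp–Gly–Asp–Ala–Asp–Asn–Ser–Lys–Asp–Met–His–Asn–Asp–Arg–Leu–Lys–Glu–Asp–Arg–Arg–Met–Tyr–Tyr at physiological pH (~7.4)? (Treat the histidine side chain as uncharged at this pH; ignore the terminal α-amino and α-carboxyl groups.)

0

The side chains ionized at physiological pH are Lys/Arg (+1) and Asp/Glu (−1); with His treated as neutral, nothing else contributes.
Positive (K, R): Arg3, Arg6, Lys14, Arg20, Lys22, Arg25, Arg26 → +7.
Negative (D, E): Asp7, Asp9, Asp11, Asp15, Asp19, Glu23, Asp24 → −7.
Net charge = (+7) + (−7) = 0.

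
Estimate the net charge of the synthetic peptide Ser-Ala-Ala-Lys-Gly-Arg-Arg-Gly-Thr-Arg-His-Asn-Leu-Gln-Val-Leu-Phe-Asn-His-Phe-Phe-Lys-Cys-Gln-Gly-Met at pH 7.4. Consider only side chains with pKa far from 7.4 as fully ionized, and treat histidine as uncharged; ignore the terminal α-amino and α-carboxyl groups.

Near pH 7.4, K and R contribute +1 each, D and E contribute −1 each, and every other side chain (His included, as stated) is uncharged.
Positive (K, R): Lys4, Arg6, Arg7, Arg10, Lys22 → +5.
Negative (D, E): none → −0.
Net charge = (+5) + (−0) = +5.

+5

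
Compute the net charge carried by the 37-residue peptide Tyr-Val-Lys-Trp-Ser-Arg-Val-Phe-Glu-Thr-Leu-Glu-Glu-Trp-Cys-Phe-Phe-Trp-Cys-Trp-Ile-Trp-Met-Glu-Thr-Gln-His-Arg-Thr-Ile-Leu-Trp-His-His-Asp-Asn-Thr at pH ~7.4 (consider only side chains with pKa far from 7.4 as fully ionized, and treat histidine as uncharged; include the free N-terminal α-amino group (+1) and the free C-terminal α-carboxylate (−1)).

Near pH 7.4, K and R contribute +1 each, D and E contribute −1 each, and every other side chain (His included, as stated) is uncharged.
Positive (K, R): Lys3, Arg6, Arg28 → +3.
Negative (D, E): Glu9, Glu12, Glu13, Glu24, Asp35 → −5.
The N-terminus (+1) and C-terminus (−1) cancel.
Net charge = (+3) + (−5) = −2.

-2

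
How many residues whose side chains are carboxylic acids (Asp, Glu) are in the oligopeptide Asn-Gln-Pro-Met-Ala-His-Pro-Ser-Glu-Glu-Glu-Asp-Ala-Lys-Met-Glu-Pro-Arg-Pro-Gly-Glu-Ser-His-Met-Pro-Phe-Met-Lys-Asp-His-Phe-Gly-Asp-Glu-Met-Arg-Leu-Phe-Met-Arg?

Matching residues: Glu9, Glu10, Glu11, Asp12, Glu16, Glu21, Asp29, Asp33, Glu34.

9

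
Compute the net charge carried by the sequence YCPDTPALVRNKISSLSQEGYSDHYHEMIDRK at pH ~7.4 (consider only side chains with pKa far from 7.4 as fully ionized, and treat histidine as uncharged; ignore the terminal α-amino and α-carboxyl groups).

-1

At pH ~7.4 the Lys and Arg side chains are protonated (+1), the Asp and Glu side chains are deprotonated (−1), and with His taken as neutral all other side chains carry no charge.
Positive (K, R): R10, K12, R31, K32 → +4.
Negative (D, E): D4, E19, D23, E27, D30 → −5.
Net charge = (+4) + (−5) = −1.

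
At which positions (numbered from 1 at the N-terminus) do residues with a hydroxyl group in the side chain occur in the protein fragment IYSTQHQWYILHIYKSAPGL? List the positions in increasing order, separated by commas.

Serine (S), threonine (T), and tyrosine (Y) each carry a hydroxyl group on the side chain.
Matching residues: Y2, S3, T4, Y9, Y14, S16.

2, 3, 4, 9, 14, 16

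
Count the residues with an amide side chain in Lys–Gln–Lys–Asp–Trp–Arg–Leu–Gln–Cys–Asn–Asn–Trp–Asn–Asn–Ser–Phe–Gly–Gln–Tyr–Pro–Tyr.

Only N (asparagine) and Q (glutamine) carry a side-chain carboxamide.
Matching residues: Gln2, Gln8, Asn10, Asn11, Asn13, Asn14, Gln18.

7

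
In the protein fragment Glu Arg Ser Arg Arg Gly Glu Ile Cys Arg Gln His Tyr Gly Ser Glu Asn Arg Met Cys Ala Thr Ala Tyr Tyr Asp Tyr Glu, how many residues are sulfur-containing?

3

Only Cys (C) and Met (M) have a sulfur atom in the side chain.
Matching residues: Cys9, Met19, Cys20.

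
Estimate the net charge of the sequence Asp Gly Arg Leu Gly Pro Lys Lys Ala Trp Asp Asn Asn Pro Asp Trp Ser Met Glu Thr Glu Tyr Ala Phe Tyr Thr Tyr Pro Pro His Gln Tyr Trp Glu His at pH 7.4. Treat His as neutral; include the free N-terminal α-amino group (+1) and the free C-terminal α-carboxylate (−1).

-3

The side chains ionized at physiological pH are Lys/Arg (+1) and Asp/Glu (−1); with His treated as neutral, nothing else contributes.
Positive (K, R): Arg3, Lys7, Lys8 → +3.
Negative (D, E): Asp1, Asp11, Asp15, Glu19, Glu21, Glu34 → −6.
The N-terminus (+1) and C-terminus (−1) cancel.
Net charge = (+3) + (−6) = −3.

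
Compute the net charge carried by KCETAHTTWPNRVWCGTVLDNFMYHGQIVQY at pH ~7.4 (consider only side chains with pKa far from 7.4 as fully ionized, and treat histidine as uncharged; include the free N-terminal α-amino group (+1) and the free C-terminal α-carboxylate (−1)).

The side chains ionized at physiological pH are Lys/Arg (+1) and Asp/Glu (−1); with His treated as neutral, nothing else contributes.
Positive (K, R): K1, R12 → +2.
Negative (D, E): E3, D20 → −2.
The N-terminus (+1) and C-terminus (−1) cancel.
Net charge = (+2) + (−2) = 0.

0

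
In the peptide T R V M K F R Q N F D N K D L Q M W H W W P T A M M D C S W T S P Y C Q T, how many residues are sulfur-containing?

The sulfur-bearing residues are cysteine (–SH) and methionine (–S–CH₃).
Matching residues: M4, M17, M25, M26, C28, C35.

6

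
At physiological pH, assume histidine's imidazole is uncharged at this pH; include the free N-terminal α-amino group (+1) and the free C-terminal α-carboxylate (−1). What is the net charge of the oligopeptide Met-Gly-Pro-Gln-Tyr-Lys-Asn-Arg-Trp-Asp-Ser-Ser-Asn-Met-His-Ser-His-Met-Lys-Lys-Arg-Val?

+4

At pH ~7.4 the Lys and Arg side chains are protonated (+1), the Asp and Glu side chains are deprotonated (−1), and with His taken as neutral all other side chains carry no charge.
Positive (K, R): Lys6, Arg8, Lys19, Lys20, Arg21 → +5.
Negative (D, E): Asp10 → −1.
The N-terminus (+1) and C-terminus (−1) cancel.
Net charge = (+5) + (−1) = +4.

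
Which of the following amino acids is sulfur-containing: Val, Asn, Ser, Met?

Cysteine (C, thiol) and methionine (M, thioether) are the two sulfur-containing amino acids.
Of the listed options, only Met belongs to this group.

Met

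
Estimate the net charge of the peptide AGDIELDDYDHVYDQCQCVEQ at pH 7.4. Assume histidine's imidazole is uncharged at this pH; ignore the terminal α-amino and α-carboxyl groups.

Near pH 7.4, K and R contribute +1 each, D and E contribute −1 each, and every other side chain (His included, as stated) is uncharged.
Positive (K, R): none → +0.
Negative (D, E): D3, E5, D7, D8, D10, D14, E20 → −7.
Net charge = (+0) + (−7) = −7.

-7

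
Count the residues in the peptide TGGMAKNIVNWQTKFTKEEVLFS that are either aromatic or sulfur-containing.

Aromatic: F, W, Y. Sulfur-containing: C, M.
Aromatic residues here: W11, F15, F22 (3).
Sulfur-containing residues here: M4 (1).
The two groups share no amino acid, so total = 3 + 1 = 4.

4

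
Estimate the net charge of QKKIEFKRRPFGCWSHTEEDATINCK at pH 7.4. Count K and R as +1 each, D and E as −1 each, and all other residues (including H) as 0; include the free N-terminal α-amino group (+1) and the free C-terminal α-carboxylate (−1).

Positive (K, R): K2, K3, K7, R8, R9, K26 → +6.
Negative (D, E): E5, E18, E19, D20 → −4.
The N-terminus (+1) and C-terminus (−1) cancel.
Net charge = (+6) + (−4) = +2.

+2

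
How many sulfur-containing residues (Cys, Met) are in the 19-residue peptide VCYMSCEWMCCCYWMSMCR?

10

Matching residues: C2, M4, C6, M9, C10, C11, C12, M15, M17, C18.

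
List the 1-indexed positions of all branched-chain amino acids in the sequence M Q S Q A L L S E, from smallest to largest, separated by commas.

6, 7

The BCAAs are Val, Leu, and Ile — aliphatic side chains with a branch point.
Matching residues: L6, L7.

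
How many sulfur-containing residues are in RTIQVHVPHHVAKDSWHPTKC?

Cysteine (C, thiol) and methionine (M, thioether) are the two sulfur-containing amino acids.
Matching residues: C21.

1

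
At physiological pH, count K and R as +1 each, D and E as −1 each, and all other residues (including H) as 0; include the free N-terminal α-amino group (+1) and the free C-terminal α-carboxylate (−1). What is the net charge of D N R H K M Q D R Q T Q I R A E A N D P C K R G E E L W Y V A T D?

Positive (K, R): R3, K5, R9, R14, K22, R23 → +6.
Negative (D, E): D1, D8, E16, D19, E25, E26, D33 → −7.
The N-terminus (+1) and C-terminus (−1) cancel.
Net charge = (+6) + (−7) = −1.

-1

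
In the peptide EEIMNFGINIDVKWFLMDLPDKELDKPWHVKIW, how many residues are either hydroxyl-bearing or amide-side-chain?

Hydroxyl-bearing: S, T, Y. Amide-side-chain: N, Q.
Hydroxyl-bearing residues here: none (0).
Amide-side-chain residues here: N5, N9 (2).
The two groups share no amino acid, so total = 0 + 2 = 2.

2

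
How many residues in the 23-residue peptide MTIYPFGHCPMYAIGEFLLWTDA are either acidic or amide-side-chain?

2

Acidic: D, E. Amide-side-chain: N, Q.
Acidic residues here: E16, D22 (2).
Amide-side-chain residues here: none (0).
The two groups share no amino acid, so total = 2 + 0 = 2.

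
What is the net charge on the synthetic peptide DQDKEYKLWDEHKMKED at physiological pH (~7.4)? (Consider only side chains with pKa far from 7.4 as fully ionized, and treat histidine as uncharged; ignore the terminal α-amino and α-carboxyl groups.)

-3

Near pH 7.4, K and R contribute +1 each, D and E contribute −1 each, and every other side chain (His included, as stated) is uncharged.
Positive (K, R): K4, K7, K13, K15 → +4.
Negative (D, E): D1, D3, E5, D10, E11, E16, D17 → −7.
Net charge = (+4) + (−7) = −3.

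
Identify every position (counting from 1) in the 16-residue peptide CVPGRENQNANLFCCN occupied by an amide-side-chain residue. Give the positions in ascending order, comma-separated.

Asparagine (N) and glutamine (Q) have uncharged amide side chains.
Matching residues: N7, Q8, N9, N11, N16.

7, 8, 9, 11, 16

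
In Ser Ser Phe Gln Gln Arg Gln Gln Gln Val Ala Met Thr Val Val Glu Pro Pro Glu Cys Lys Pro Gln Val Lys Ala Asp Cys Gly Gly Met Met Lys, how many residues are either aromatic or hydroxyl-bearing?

Aromatic: F, W, Y. Hydroxyl-bearing: S, T, Y.
Aromatic residues here: Phe3 (1).
Hydroxyl-bearing residues here: Ser1, Ser2, Thr13 (3).
(Y belongs to both groups, but none appear in this sequence.) Total = 1 + 3 = 4.

4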